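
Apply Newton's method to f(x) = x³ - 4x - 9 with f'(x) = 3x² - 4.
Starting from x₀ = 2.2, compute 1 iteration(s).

f(x) = x³ - 4x - 9
f'(x) = 3x² - 4
x₀ = 2.2

Newton-Raphson formula: x_{n+1} = x_n - f(x_n)/f'(x_n)

Iteration 1:
  f(2.200000) = -7.152000
  f'(2.200000) = 10.520000
  x_1 = 2.200000 - (-7.152000)/10.520000 = 2.879848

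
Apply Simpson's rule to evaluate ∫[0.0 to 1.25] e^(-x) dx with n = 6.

f(x) = e^(-x)
a = 0.0, b = 1.25, n = 6
h = (b - a)/n = 0.208333

Simpson's rule: (h/3)[f(x₀) + 4f(x₁) + 2f(x₂) + ... + f(xₙ)]

x_0 = 0.0000, f(x_0) = 1.000000, coefficient = 1
x_1 = 0.2083, f(x_1) = 0.811936, coefficient = 4
x_2 = 0.4167, f(x_2) = 0.659241, coefficient = 2
x_3 = 0.6250, f(x_3) = 0.535261, coefficient = 4
x_4 = 0.8333, f(x_4) = 0.434598, coefficient = 2
x_5 = 1.0417, f(x_5) = 0.352866, coefficient = 4
x_6 = 1.2500, f(x_6) = 0.286505, coefficient = 1

I ≈ (0.208333/3) × 10.274438 = 0.713503
Exact value: 0.713495
Error: 0.000007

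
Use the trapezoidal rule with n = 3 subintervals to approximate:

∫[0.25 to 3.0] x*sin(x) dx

f(x) = x*sin(x)
a = 0.25, b = 3.0, n = 3
h = (b - a)/n = 0.916667

Trapezoidal rule: (h/2)[f(x₀) + 2f(x₁) + 2f(x₂) + ... + f(xₙ)]

x_0 = 0.2500, f(x_0) = 0.061851, coefficient = 1
x_1 = 1.1667, f(x_1) = 1.072686, coefficient = 2
x_2 = 2.0833, f(x_2) = 1.815632, coefficient = 2
x_3 = 3.0000, f(x_3) = 0.423360, coefficient = 1

I ≈ (0.916667/2) × 6.261846 = 2.870013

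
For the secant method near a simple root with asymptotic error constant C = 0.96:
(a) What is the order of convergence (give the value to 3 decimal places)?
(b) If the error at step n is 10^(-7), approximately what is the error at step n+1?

(a) Secant method has superlinear convergence with order φ = (1+√5)/2 ≈ 1.618.
    This means |e_{n+1}| ≈ C|e_n|^1.618.

(b) With |e_n| = 10^(-7) and C = 0.96:
    |e_{n+1}| ≈ 0.96 × (10^(-7))^1.618 = 0.96 × 10^(-11.33)

(a) ≈ 1.618 (golden ratio); (b) |e_{n+1}| ≈ 4.529e-12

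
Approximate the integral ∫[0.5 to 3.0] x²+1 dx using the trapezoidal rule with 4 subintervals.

f(x) = x²+1
a = 0.5, b = 3.0, n = 4
h = (b - a)/n = 0.625000

Trapezoidal rule: (h/2)[f(x₀) + 2f(x₁) + 2f(x₂) + ... + f(xₙ)]

x_0 = 0.5000, f(x_0) = 1.250000, coefficient = 1
x_1 = 1.1250, f(x_1) = 2.265625, coefficient = 2
x_2 = 1.7500, f(x_2) = 4.062500, coefficient = 2
x_3 = 2.3750, f(x_3) = 6.640625, coefficient = 2
x_4 = 3.0000, f(x_4) = 10.000000, coefficient = 1

I ≈ (0.625000/2) × 37.187500 = 11.621094
Exact value: 11.458333
Error: 0.162760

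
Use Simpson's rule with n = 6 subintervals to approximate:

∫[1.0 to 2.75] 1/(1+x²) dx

f(x) = 1/(1+x²)
a = 1.0, b = 2.75, n = 6
h = (b - a)/n = 0.291667

Simpson's rule: (h/3)[f(x₀) + 4f(x₁) + 2f(x₂) + ... + f(xₙ)]

x_0 = 1.0000, f(x_0) = 0.500000, coefficient = 1
x_1 = 1.2917, f(x_1) = 0.374756, coefficient = 4
x_2 = 1.5833, f(x_2) = 0.285149, coefficient = 2
x_3 = 1.8750, f(x_3) = 0.221453, coefficient = 4
x_4 = 2.1667, f(x_4) = 0.175610, coefficient = 2
x_5 = 2.4583, f(x_5) = 0.141977, coefficient = 4
x_6 = 2.7500, f(x_6) = 0.116788, coefficient = 1

I ≈ (0.291667/3) × 4.491049 = 0.436630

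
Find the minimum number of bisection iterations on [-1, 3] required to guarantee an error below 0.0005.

We need (b-a)/2^n ≤ 0.0005
(3 - (-1))/2^n ≤ 0.0005
4/2^n ≤ 0.0005
2^n ≥ 8000
n ≥ log₂(8000) = 12.97
n ≥ 13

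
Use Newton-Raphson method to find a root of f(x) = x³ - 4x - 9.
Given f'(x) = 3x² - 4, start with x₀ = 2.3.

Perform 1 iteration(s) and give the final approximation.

f(x) = x³ - 4x - 9
f'(x) = 3x² - 4
x₀ = 2.3

Newton-Raphson formula: x_{n+1} = x_n - f(x_n)/f'(x_n)

Iteration 1:
  f(2.300000) = -6.033000
  f'(2.300000) = 11.870000
  x_1 = 2.300000 - (-6.033000)/11.870000 = 2.808256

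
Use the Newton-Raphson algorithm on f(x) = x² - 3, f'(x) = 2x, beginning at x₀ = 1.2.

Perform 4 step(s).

f(x) = x² - 3
f'(x) = 2x
x₀ = 1.2

Newton-Raphson formula: x_{n+1} = x_n - f(x_n)/f'(x_n)

Iteration 1:
  f(1.200000) = -1.560000
  f'(1.200000) = 2.400000
  x_1 = 1.200000 - (-1.560000)/2.400000 = 1.850000
Iteration 2:
  f(1.850000) = 0.422500
  f'(1.850000) = 3.700000
  x_2 = 1.850000 - 0.422500/3.700000 = 1.735811
Iteration 3:
  f(1.735811) = 0.013039
  f'(1.735811) = 3.471622
  x_3 = 1.735811 - 0.013039/3.471622 = 1.732055
Iteration 4:
  f(1.732055) = 0.000014
  f'(1.732055) = 3.464110
  x_4 = 1.732055 - 0.000014/3.464110 = 1.732051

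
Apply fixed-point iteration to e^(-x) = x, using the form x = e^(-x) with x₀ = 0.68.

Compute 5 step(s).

Equation: e^(-x) = x
Fixed-point form: x = e^(-x)
x₀ = 0.68

x_1 = g(0.680000) = 0.506617
x_2 = g(0.506617) = 0.602531
x_3 = g(0.602531) = 0.547425
x_4 = g(0.547425) = 0.578438
x_5 = g(0.578438) = 0.560774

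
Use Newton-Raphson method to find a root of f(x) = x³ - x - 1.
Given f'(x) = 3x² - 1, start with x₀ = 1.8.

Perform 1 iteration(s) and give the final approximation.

f(x) = x³ - x - 1
f'(x) = 3x² - 1
x₀ = 1.8

Newton-Raphson formula: x_{n+1} = x_n - f(x_n)/f'(x_n)

Iteration 1:
  f(1.800000) = 3.032000
  f'(1.800000) = 8.720000
  x_1 = 1.800000 - 3.032000/8.720000 = 1.452294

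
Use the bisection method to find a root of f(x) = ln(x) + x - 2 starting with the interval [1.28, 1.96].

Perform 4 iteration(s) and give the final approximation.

f(x) = ln(x) + x - 2
Initial interval: [1.28, 1.96]

Iteration 1:
  c_1 = (1.280000 + 1.960000)/2 = 1.620000
  f(c_1) = f(1.620000) = 0.102426
  f(a) × f(c) < 0, new interval: [1.280000, 1.620000]
Iteration 2:
  c_2 = (1.280000 + 1.620000)/2 = 1.450000
  f(c_2) = f(1.450000) = -0.178436
  f(a) × f(c) ≥ 0, new interval: [1.450000, 1.620000]
Iteration 3:
  c_3 = (1.450000 + 1.620000)/2 = 1.535000
  f(c_3) = f(1.535000) = -0.036470
  f(a) × f(c) ≥ 0, new interval: [1.535000, 1.620000]
Iteration 4:
  c_4 = (1.535000 + 1.620000)/2 = 1.577500
  f(c_4) = f(1.577500) = 0.033341
  f(a) × f(c) < 0, new interval: [1.535000, 1.577500]

After 4 iteration(s), the approximation is c_4 = 1.577500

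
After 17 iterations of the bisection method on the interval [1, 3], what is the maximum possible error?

Bisection error bound: |error| ≤ (b-a)/2^n
|error| ≤ (3 - 1)/2^17 = 2/2^17
|error| ≤ 0.0000152588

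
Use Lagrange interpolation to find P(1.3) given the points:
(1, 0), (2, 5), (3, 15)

Lagrange interpolation formula:
P(x) = Σ yᵢ × Lᵢ(x)
where Lᵢ(x) = Π_{j≠i} (x - xⱼ)/(xᵢ - xⱼ)

L_0(1.3) = (1.3 - 2)/(1 - 2) × (1.3 - 3)/(1 - 3) = 0.595000
L_1(1.3) = (1.3 - 1)/(2 - 1) × (1.3 - 3)/(2 - 3) = 0.510000
L_2(1.3) = (1.3 - 1)/(3 - 1) × (1.3 - 2)/(3 - 2) = -0.105000

P(1.3) = 0×L_0(1.3) + 5×L_1(1.3) + 15×L_2(1.3)
P(1.3) = 0.975000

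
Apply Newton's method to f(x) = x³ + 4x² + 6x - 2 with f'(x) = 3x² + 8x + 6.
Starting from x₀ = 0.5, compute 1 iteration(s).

f(x) = x³ + 4x² + 6x - 2
f'(x) = 3x² + 8x + 6
x₀ = 0.5

Newton-Raphson formula: x_{n+1} = x_n - f(x_n)/f'(x_n)

Iteration 1:
  f(0.500000) = 2.125000
  f'(0.500000) = 10.750000
  x_1 = 0.500000 - 2.125000/10.750000 = 0.302326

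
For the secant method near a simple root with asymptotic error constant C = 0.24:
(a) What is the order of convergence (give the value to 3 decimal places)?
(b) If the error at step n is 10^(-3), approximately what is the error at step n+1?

(a) Secant method has superlinear convergence with order φ = (1+√5)/2 ≈ 1.618.
    This means |e_{n+1}| ≈ C|e_n|^1.618.

(b) With |e_n| = 10^(-3) and C = 0.24:
    |e_{n+1}| ≈ 0.24 × (10^(-3))^1.618 = 0.24 × 10^(-4.85)

(a) ≈ 1.618 (golden ratio); (b) |e_{n+1}| ≈ 3.358e-06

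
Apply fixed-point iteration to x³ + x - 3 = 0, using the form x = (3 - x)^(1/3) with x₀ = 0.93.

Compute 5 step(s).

Equation: x³ + x - 3 = 0
Fixed-point form: x = (3 - x)^(1/3)
x₀ = 0.93

x_1 = g(0.930000) = 1.274452
x_2 = g(1.274452) = 1.199432
x_3 = g(1.199432) = 1.216568
x_4 = g(1.216568) = 1.212697
x_5 = g(1.212697) = 1.213574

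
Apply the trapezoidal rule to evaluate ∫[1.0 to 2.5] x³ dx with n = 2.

f(x) = x³
a = 1.0, b = 2.5, n = 2
h = (b - a)/n = 0.750000

Trapezoidal rule: (h/2)[f(x₀) + 2f(x₁) + 2f(x₂) + ... + f(xₙ)]

x_0 = 1.0000, f(x_0) = 1.000000, coefficient = 1
x_1 = 1.7500, f(x_1) = 5.359375, coefficient = 2
x_2 = 2.5000, f(x_2) = 15.625000, coefficient = 1

I ≈ (0.750000/2) × 27.343750 = 10.253906
Exact value: 9.515625
Error: 0.738281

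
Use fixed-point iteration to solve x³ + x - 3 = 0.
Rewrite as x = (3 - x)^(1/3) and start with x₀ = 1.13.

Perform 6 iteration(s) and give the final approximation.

Equation: x³ + x - 3 = 0
Fixed-point form: x = (3 - x)^(1/3)
x₀ = 1.13

x_1 = g(1.130000) = 1.232009
x_2 = g(1.232009) = 1.209187
x_3 = g(1.209187) = 1.214367
x_4 = g(1.214367) = 1.213195
x_5 = g(1.213195) = 1.213461
x_6 = g(1.213461) = 1.213401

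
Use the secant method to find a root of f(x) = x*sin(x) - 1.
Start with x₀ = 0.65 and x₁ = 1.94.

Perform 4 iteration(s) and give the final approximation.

f(x) = x*sin(x) - 1
x₀ = 0.65, x₁ = 1.94

Secant formula: x_{n+1} = x_n - f(x_n)(x_n - x_{n-1})/(f(x_n) - f(x_{n-1}))

Iteration 1:
  f(0.650000) = -0.606629
  f(1.940000) = 0.809273
  x_2 = 1.940000 - 0.809273×(1.940000 - 0.650000)/(0.809273 - (-0.606629))
       = 1.202687
Iteration 2:
  f(1.940000) = 0.809273
  f(1.202687) = 0.122119
  x_3 = 1.202687 - 0.122119×(1.202687 - 1.940000)/(0.122119 - 0.809273)
       = 1.071655
Iteration 3:
  f(1.202687) = 0.122119
  f(1.071655) = -0.059094
  x_4 = 1.071655 - (-0.059094)×(1.071655 - 1.202687)/(-0.059094 - 0.122119)
       = 1.114385
Iteration 4:
  f(1.071655) = -0.059094
  f(1.114385) = 0.000316
  x_5 = 1.114385 - 0.000316×(1.114385 - 1.071655)/(0.000316 - (-0.059094))
       = 1.114157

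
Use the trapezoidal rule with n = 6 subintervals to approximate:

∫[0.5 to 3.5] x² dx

f(x) = x²
a = 0.5, b = 3.5, n = 6
h = (b - a)/n = 0.500000

Trapezoidal rule: (h/2)[f(x₀) + 2f(x₁) + 2f(x₂) + ... + f(xₙ)]

x_0 = 0.5000, f(x_0) = 0.250000, coefficient = 1
x_1 = 1.0000, f(x_1) = 1.000000, coefficient = 2
x_2 = 1.5000, f(x_2) = 2.250000, coefficient = 2
x_3 = 2.0000, f(x_3) = 4.000000, coefficient = 2
x_4 = 2.5000, f(x_4) = 6.250000, coefficient = 2
x_5 = 3.0000, f(x_5) = 9.000000, coefficient = 2
x_6 = 3.5000, f(x_6) = 12.250000, coefficient = 1

I ≈ (0.500000/2) × 57.500000 = 14.375000
Exact value: 14.250000
Error: 0.125000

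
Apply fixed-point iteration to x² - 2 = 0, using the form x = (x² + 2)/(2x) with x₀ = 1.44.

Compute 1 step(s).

Equation: x² - 2 = 0
Fixed-point form: x = (x² + 2)/(2x)
x₀ = 1.44

x_1 = g(1.440000) = 1.414444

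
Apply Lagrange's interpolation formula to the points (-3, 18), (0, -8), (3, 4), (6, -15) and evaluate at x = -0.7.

Lagrange interpolation formula:
P(x) = Σ yᵢ × Lᵢ(x)
where Lᵢ(x) = Π_{j≠i} (x - xⱼ)/(xᵢ - xⱼ)

L_0(-0.7) = (-0.7 - 0)/(-3 - 0) × (-0.7 - 3)/(-3 - 3) × (-0.7 - 6)/(-3 - 6) = 0.107117
L_1(-0.7) = (-0.7 - (-3))/(0 - (-3)) × (-0.7 - 3)/(0 - 3) × (-0.7 - 6)/(0 - 6) = 1.055870
L_2(-0.7) = (-0.7 - (-3))/(3 - (-3)) × (-0.7 - 0)/(3 - 0) × (-0.7 - 6)/(3 - 6) = -0.199759
L_3(-0.7) = (-0.7 - (-3))/(6 - (-3)) × (-0.7 - 0)/(6 - 0) × (-0.7 - 3)/(6 - 3) = 0.036772

P(-0.7) = 18×L_0(-0.7) + (-8)×L_1(-0.7) + 4×L_2(-0.7) + (-15)×L_3(-0.7)
P(-0.7) = -7.869463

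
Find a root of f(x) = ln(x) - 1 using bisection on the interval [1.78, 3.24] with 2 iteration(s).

f(x) = ln(x) - 1
Initial interval: [1.78, 3.24]

Iteration 1:
  c_1 = (1.780000 + 3.240000)/2 = 2.510000
  f(c_1) = f(2.510000) = -0.079717
  f(a) × f(c) ≥ 0, new interval: [2.510000, 3.240000]
Iteration 2:
  c_2 = (2.510000 + 3.240000)/2 = 2.875000
  f(c_2) = f(2.875000) = 0.056053
  f(a) × f(c) < 0, new interval: [2.510000, 2.875000]

After 2 iteration(s), the approximation is c_2 = 2.875000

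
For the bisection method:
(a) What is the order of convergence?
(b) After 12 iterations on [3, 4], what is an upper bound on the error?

(a) Bisection has linear (order 1) convergence; the error is halved each step.

(b) Error bound = (b-a)/2^n = (4 - 3)/2^{12}
    = 1/2^{12}

(a) 1 (linear); (b) error ≤ 2.44e-04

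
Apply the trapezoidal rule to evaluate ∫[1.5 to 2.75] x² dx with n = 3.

f(x) = x²
a = 1.5, b = 2.75, n = 3
h = (b - a)/n = 0.416667

Trapezoidal rule: (h/2)[f(x₀) + 2f(x₁) + 2f(x₂) + ... + f(xₙ)]

x_0 = 1.5000, f(x_0) = 2.250000, coefficient = 1
x_1 = 1.9167, f(x_1) = 3.673611, coefficient = 2
x_2 = 2.3333, f(x_2) = 5.444444, coefficient = 2
x_3 = 2.7500, f(x_3) = 7.562500, coefficient = 1

I ≈ (0.416667/2) × 28.048611 = 5.843461
Exact value: 5.807292
Error: 0.036169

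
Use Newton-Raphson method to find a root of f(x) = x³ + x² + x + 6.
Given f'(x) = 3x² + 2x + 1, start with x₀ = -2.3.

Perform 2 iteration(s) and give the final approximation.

f(x) = x³ + x² + x + 6
f'(x) = 3x² + 2x + 1
x₀ = -2.3

Newton-Raphson formula: x_{n+1} = x_n - f(x_n)/f'(x_n)

Iteration 1:
  f(-2.300000) = -3.177000
  f'(-2.300000) = 12.270000
  x_1 = -2.300000 - (-3.177000)/12.270000 = -2.041076
Iteration 2:
  f(-2.041076) = -0.378188
  f'(-2.041076) = 9.415820
  x_2 = -2.041076 - (-0.378188)/9.415820 = -2.000911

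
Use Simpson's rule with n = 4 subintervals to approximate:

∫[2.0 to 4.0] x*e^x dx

f(x) = x*e^x
a = 2.0, b = 4.0, n = 4
h = (b - a)/n = 0.500000

Simpson's rule: (h/3)[f(x₀) + 4f(x₁) + 2f(x₂) + ... + f(xₙ)]

x_0 = 2.0000, f(x_0) = 14.778112, coefficient = 1
x_1 = 2.5000, f(x_1) = 30.456235, coefficient = 4
x_2 = 3.0000, f(x_2) = 60.256611, coefficient = 2
x_3 = 3.5000, f(x_3) = 115.904082, coefficient = 4
x_4 = 4.0000, f(x_4) = 218.392600, coefficient = 1

I ≈ (0.500000/3) × 939.125201 = 156.520867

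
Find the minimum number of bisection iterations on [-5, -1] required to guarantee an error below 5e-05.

We need (b-a)/2^n ≤ 5e-05
(-1 - (-5))/2^n ≤ 5e-05
4/2^n ≤ 5e-05
2^n ≥ 80000
n ≥ log₂(80000) = 16.29
n ≥ 17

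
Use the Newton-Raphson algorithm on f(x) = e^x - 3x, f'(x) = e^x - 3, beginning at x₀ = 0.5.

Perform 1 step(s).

f(x) = e^x - 3x
f'(x) = e^x - 3
x₀ = 0.5

Newton-Raphson formula: x_{n+1} = x_n - f(x_n)/f'(x_n)

Iteration 1:
  f(0.500000) = 0.148721
  f'(0.500000) = -1.351279
  x_1 = 0.500000 - 0.148721/(-1.351279) = 0.610060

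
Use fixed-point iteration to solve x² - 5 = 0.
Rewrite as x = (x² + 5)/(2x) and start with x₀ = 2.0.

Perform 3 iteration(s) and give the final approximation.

Equation: x² - 5 = 0
Fixed-point form: x = (x² + 5)/(2x)
x₀ = 2.0

x_1 = g(2.000000) = 2.250000
x_2 = g(2.250000) = 2.236111
x_3 = g(2.236111) = 2.236068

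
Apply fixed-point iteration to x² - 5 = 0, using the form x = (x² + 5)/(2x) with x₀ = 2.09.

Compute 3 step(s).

Equation: x² - 5 = 0
Fixed-point form: x = (x² + 5)/(2x)
x₀ = 2.09

x_1 = g(2.090000) = 2.241172
x_2 = g(2.241172) = 2.236074
x_3 = g(2.236074) = 2.236068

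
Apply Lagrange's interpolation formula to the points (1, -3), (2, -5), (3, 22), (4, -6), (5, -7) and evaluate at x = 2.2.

Lagrange interpolation formula:
P(x) = Σ yᵢ × Lᵢ(x)
where Lᵢ(x) = Π_{j≠i} (x - xⱼ)/(xᵢ - xⱼ)

L_0(2.2) = (2.2 - 2)/(1 - 2) × (2.2 - 3)/(1 - 3) × (2.2 - 4)/(1 - 4) × (2.2 - 5)/(1 - 5) = -0.033600
L_1(2.2) = (2.2 - 1)/(2 - 1) × (2.2 - 3)/(2 - 3) × (2.2 - 4)/(2 - 4) × (2.2 - 5)/(2 - 5) = 0.806400
L_2(2.2) = (2.2 - 1)/(3 - 1) × (2.2 - 2)/(3 - 2) × (2.2 - 4)/(3 - 4) × (2.2 - 5)/(3 - 5) = 0.302400
L_3(2.2) = (2.2 - 1)/(4 - 1) × (2.2 - 2)/(4 - 2) × (2.2 - 3)/(4 - 3) × (2.2 - 5)/(4 - 5) = -0.089600
L_4(2.2) = (2.2 - 1)/(5 - 1) × (2.2 - 2)/(5 - 2) × (2.2 - 3)/(5 - 3) × (2.2 - 4)/(5 - 4) = 0.014400

P(2.2) = (-3)×L_0(2.2) + (-5)×L_1(2.2) + 22×L_2(2.2) + (-6)×L_3(2.2) + (-7)×L_4(2.2)
P(2.2) = 3.158400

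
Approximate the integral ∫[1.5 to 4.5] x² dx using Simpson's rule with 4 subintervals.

f(x) = x²
a = 1.5, b = 4.5, n = 4
h = (b - a)/n = 0.750000

Simpson's rule: (h/3)[f(x₀) + 4f(x₁) + 2f(x₂) + ... + f(xₙ)]

x_0 = 1.5000, f(x_0) = 2.250000, coefficient = 1
x_1 = 2.2500, f(x_1) = 5.062500, coefficient = 4
x_2 = 3.0000, f(x_2) = 9.000000, coefficient = 2
x_3 = 3.7500, f(x_3) = 14.062500, coefficient = 4
x_4 = 4.5000, f(x_4) = 20.250000, coefficient = 1

I ≈ (0.750000/3) × 117.000000 = 29.250000
Exact value: 29.250000
Error: 0.000000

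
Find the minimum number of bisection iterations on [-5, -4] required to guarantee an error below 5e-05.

We need (b-a)/2^n ≤ 5e-05
(-4 - (-5))/2^n ≤ 5e-05
1/2^n ≤ 5e-05
2^n ≥ 20000
n ≥ log₂(20000) = 14.29
n ≥ 15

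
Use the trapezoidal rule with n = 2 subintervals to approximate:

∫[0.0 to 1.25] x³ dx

f(x) = x³
a = 0.0, b = 1.25, n = 2
h = (b - a)/n = 0.625000

Trapezoidal rule: (h/2)[f(x₀) + 2f(x₁) + 2f(x₂) + ... + f(xₙ)]

x_0 = 0.0000, f(x_0) = 0.000000, coefficient = 1
x_1 = 0.6250, f(x_1) = 0.244141, coefficient = 2
x_2 = 1.2500, f(x_2) = 1.953125, coefficient = 1

I ≈ (0.625000/2) × 2.441406 = 0.762939
Exact value: 0.610352
Error: 0.152588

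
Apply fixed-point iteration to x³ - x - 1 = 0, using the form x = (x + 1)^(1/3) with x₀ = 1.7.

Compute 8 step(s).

Equation: x³ - x - 1 = 0
Fixed-point form: x = (x + 1)^(1/3)
x₀ = 1.7

x_1 = g(1.700000) = 1.392477
x_2 = g(1.392477) = 1.337465
x_3 = g(1.337465) = 1.327135
x_4 = g(1.327135) = 1.325177
x_5 = g(1.325177) = 1.324805
x_6 = g(1.324805) = 1.324735
x_7 = g(1.324735) = 1.324721
x_8 = g(1.324721) = 1.324719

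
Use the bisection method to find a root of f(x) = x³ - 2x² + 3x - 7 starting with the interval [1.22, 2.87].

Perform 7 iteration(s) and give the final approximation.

f(x) = x³ - 2x² + 3x - 7
Initial interval: [1.22, 2.87]

Iteration 1:
  c_1 = (1.220000 + 2.870000)/2 = 2.045000
  f(c_1) = f(2.045000) = -0.676809
  f(a) × f(c) ≥ 0, new interval: [2.045000, 2.870000]
Iteration 2:
  c_2 = (2.045000 + 2.870000)/2 = 2.457500
  f(c_2) = f(2.457500) = 3.135483
  f(a) × f(c) < 0, new interval: [2.045000, 2.457500]
Iteration 3:
  c_3 = (2.045000 + 2.457500)/2 = 2.251250
  f(c_3) = f(2.251250) = 1.027117
  f(a) × f(c) < 0, new interval: [2.045000, 2.251250]
Iteration 4:
  c_4 = (2.045000 + 2.251250)/2 = 2.148125
  f(c_4) = f(2.148125) = 0.127889
  f(a) × f(c) < 0, new interval: [2.045000, 2.148125]
Iteration 5:
  c_5 = (2.045000 + 2.148125)/2 = 2.096563
  f(c_5) = f(2.096563) = -0.285865
  f(a) × f(c) ≥ 0, new interval: [2.096563, 2.148125]
Iteration 6:
  c_6 = (2.096563 + 2.148125)/2 = 2.122344
  f(c_6) = f(2.122344) = -0.081891
  f(a) × f(c) ≥ 0, new interval: [2.122344, 2.148125]
Iteration 7:
  c_7 = (2.122344 + 2.148125)/2 = 2.135234
  f(c_7) = f(2.135234) = 0.022267
  f(a) × f(c) < 0, new interval: [2.122344, 2.135234]

After 7 iteration(s), the approximation is c_7 = 2.135234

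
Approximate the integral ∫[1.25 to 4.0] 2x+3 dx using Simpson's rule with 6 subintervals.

f(x) = 2x+3
a = 1.25, b = 4.0, n = 6
h = (b - a)/n = 0.458333

Simpson's rule: (h/3)[f(x₀) + 4f(x₁) + 2f(x₂) + ... + f(xₙ)]

x_0 = 1.2500, f(x_0) = 5.500000, coefficient = 1
x_1 = 1.7083, f(x_1) = 6.416667, coefficient = 4
x_2 = 2.1667, f(x_2) = 7.333333, coefficient = 2
x_3 = 2.6250, f(x_3) = 8.250000, coefficient = 4
x_4 = 3.0833, f(x_4) = 9.166667, coefficient = 2
x_5 = 3.5417, f(x_5) = 10.083333, coefficient = 4
x_6 = 4.0000, f(x_6) = 11.000000, coefficient = 1

I ≈ (0.458333/3) × 148.500000 = 22.687500
Exact value: 22.687500
Error: 0.000000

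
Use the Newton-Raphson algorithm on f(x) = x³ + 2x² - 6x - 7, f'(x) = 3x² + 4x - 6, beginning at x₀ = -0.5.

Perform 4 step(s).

f(x) = x³ + 2x² - 6x - 7
f'(x) = 3x² + 4x - 6
x₀ = -0.5

Newton-Raphson formula: x_{n+1} = x_n - f(x_n)/f'(x_n)

Iteration 1:
  f(-0.500000) = -3.625000
  f'(-0.500000) = -7.250000
  x_1 = -0.500000 - (-3.625000)/(-7.250000) = -1.000000
Iteration 2:
  f(-1.000000) = 0.000000
  f'(-1.000000) = -7.000000
  x_2 = -1.000000 - 0.000000/(-7.000000) = -1.000000
Iteration 3:
  f(-1.000000) = 0.000000
  f'(-1.000000) = -7.000000
  x_3 = -1.000000 - 0.000000/(-7.000000) = -1.000000
Iteration 4:
  f(-1.000000) = 0.000000
  f'(-1.000000) = -7.000000
  x_4 = -1.000000 - 0.000000/(-7.000000) = -1.000000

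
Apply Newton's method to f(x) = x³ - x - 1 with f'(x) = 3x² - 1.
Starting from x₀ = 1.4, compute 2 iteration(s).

f(x) = x³ - x - 1
f'(x) = 3x² - 1
x₀ = 1.4

Newton-Raphson formula: x_{n+1} = x_n - f(x_n)/f'(x_n)

Iteration 1:
  f(1.400000) = 0.344000
  f'(1.400000) = 4.880000
  x_1 = 1.400000 - 0.344000/4.880000 = 1.329508
Iteration 2:
  f(1.329508) = 0.020520
  f'(1.329508) = 4.302776
  x_2 = 1.329508 - 0.020520/4.302776 = 1.324739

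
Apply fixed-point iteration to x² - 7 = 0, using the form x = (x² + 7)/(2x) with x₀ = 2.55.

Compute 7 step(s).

Equation: x² - 7 = 0
Fixed-point form: x = (x² + 7)/(2x)
x₀ = 2.55

x_1 = g(2.550000) = 2.647549
x_2 = g(2.647549) = 2.645752
x_3 = g(2.645752) = 2.645751
x_4 = g(2.645751) = 2.645751
x_5 = g(2.645751) = 2.645751
x_6 = g(2.645751) = 2.645751
x_7 = g(2.645751) = 2.645751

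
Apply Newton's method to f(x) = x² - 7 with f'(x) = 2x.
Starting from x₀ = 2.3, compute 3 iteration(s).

f(x) = x² - 7
f'(x) = 2x
x₀ = 2.3

Newton-Raphson formula: x_{n+1} = x_n - f(x_n)/f'(x_n)

Iteration 1:
  f(2.300000) = -1.710000
  f'(2.300000) = 4.600000
  x_1 = 2.300000 - (-1.710000)/4.600000 = 2.671739
Iteration 2:
  f(2.671739) = 0.138190
  f'(2.671739) = 5.343478
  x_2 = 2.671739 - 0.138190/5.343478 = 2.645878
Iteration 3:
  f(2.645878) = 0.000669
  f'(2.645878) = 5.291755
  x_3 = 2.645878 - 0.000669/5.291755 = 2.645751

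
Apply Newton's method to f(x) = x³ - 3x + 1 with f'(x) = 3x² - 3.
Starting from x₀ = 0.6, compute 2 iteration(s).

f(x) = x³ - 3x + 1
f'(x) = 3x² - 3
x₀ = 0.6

Newton-Raphson formula: x_{n+1} = x_n - f(x_n)/f'(x_n)

Iteration 1:
  f(0.600000) = -0.584000
  f'(0.600000) = -1.920000
  x_1 = 0.600000 - (-0.584000)/(-1.920000) = 0.295833
Iteration 2:
  f(0.295833) = 0.138391
  f'(0.295833) = -2.737448
  x_2 = 0.295833 - 0.138391/(-2.737448) = 0.346388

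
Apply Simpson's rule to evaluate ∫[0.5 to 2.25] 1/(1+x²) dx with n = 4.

f(x) = 1/(1+x²)
a = 0.5, b = 2.25, n = 4
h = (b - a)/n = 0.437500

Simpson's rule: (h/3)[f(x₀) + 4f(x₁) + 2f(x₂) + ... + f(xₙ)]

x_0 = 0.5000, f(x_0) = 0.800000, coefficient = 1
x_1 = 0.9375, f(x_1) = 0.532225, coefficient = 4
x_2 = 1.3750, f(x_2) = 0.345946, coefficient = 2
x_3 = 1.8125, f(x_3) = 0.233364, coefficient = 4
x_4 = 2.2500, f(x_4) = 0.164948, coefficient = 1

I ≈ (0.437500/3) × 4.719193 = 0.688216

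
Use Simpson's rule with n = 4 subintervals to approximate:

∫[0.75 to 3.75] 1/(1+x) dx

f(x) = 1/(1+x)
a = 0.75, b = 3.75, n = 4
h = (b - a)/n = 0.750000

Simpson's rule: (h/3)[f(x₀) + 4f(x₁) + 2f(x₂) + ... + f(xₙ)]

x_0 = 0.7500, f(x_0) = 0.571429, coefficient = 1
x_1 = 1.5000, f(x_1) = 0.400000, coefficient = 4
x_2 = 2.2500, f(x_2) = 0.307692, coefficient = 2
x_3 = 3.0000, f(x_3) = 0.250000, coefficient = 4
x_4 = 3.7500, f(x_4) = 0.210526, coefficient = 1

I ≈ (0.750000/3) × 3.997340 = 0.999335
Exact value: 0.998529
Error: 0.000806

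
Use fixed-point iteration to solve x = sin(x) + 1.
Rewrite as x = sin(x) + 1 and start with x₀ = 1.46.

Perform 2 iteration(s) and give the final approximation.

Equation: x = sin(x) + 1
Fixed-point form: x = sin(x) + 1
x₀ = 1.46

x_1 = g(1.460000) = 1.993868
x_2 = g(1.993868) = 1.911832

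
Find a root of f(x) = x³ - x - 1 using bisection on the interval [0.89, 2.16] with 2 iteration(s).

f(x) = x³ - x - 1
Initial interval: [0.89, 2.16]

Iteration 1:
  c_1 = (0.890000 + 2.160000)/2 = 1.525000
  f(c_1) = f(1.525000) = 1.021578
  f(a) × f(c) < 0, new interval: [0.890000, 1.525000]
Iteration 2:
  c_2 = (0.890000 + 1.525000)/2 = 1.207500
  f(c_2) = f(1.207500) = -0.446897
  f(a) × f(c) ≥ 0, new interval: [1.207500, 1.525000]

After 2 iteration(s), the approximation is c_2 = 1.207500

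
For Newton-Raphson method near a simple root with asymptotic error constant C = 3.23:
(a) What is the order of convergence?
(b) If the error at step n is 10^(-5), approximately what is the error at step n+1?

(a) Newton-Raphson has quadratic (order 2) convergence near simple roots.
    This means |e_{n+1}| ≈ C|e_n|².

(b) With |e_n| = 10^(-5) and C = 3.23:
    |e_{n+1}| ≈ 3.23 × (10^(-5))² = 3.23 × 10^(-10)

(a) 2 (quadratic); (b) |e_{n+1}| ≈ 3.230e-10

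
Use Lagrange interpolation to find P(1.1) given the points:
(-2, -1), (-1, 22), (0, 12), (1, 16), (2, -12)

Lagrange interpolation formula:
P(x) = Σ yᵢ × Lᵢ(x)
where Lᵢ(x) = Π_{j≠i} (x - xⱼ)/(xᵢ - xⱼ)

L_0(1.1) = (1.1 - (-1))/(-2 - (-1)) × (1.1 - 0)/(-2 - 0) × (1.1 - 1)/(-2 - 1) × (1.1 - 2)/(-2 - 2) = -0.008663
L_1(1.1) = (1.1 - (-2))/(-1 - (-2)) × (1.1 - 0)/(-1 - 0) × (1.1 - 1)/(-1 - 1) × (1.1 - 2)/(-1 - 2) = 0.051150
L_2(1.1) = (1.1 - (-2))/(0 - (-2)) × (1.1 - (-1))/(0 - (-1)) × (1.1 - 1)/(0 - 1) × (1.1 - 2)/(0 - 2) = -0.146475
L_3(1.1) = (1.1 - (-2))/(1 - (-2)) × (1.1 - (-1))/(1 - (-1)) × (1.1 - 0)/(1 - 0) × (1.1 - 2)/(1 - 2) = 1.074150
L_4(1.1) = (1.1 - (-2))/(2 - (-2)) × (1.1 - (-1))/(2 - (-1)) × (1.1 - 0)/(2 - 0) × (1.1 - 1)/(2 - 1) = 0.029838

P(1.1) = (-1)×L_0(1.1) + 22×L_1(1.1) + 12×L_2(1.1) + 16×L_3(1.1) + (-12)×L_4(1.1)
P(1.1) = 16.204613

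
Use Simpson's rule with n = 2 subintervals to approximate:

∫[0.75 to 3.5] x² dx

f(x) = x²
a = 0.75, b = 3.5, n = 2
h = (b - a)/n = 1.375000

Simpson's rule: (h/3)[f(x₀) + 4f(x₁) + 2f(x₂) + ... + f(xₙ)]

x_0 = 0.7500, f(x_0) = 0.562500, coefficient = 1
x_1 = 2.1250, f(x_1) = 4.515625, coefficient = 4
x_2 = 3.5000, f(x_2) = 12.250000, coefficient = 1

I ≈ (1.375000/3) × 30.875000 = 14.151042
Exact value: 14.151042
Error: 0.000000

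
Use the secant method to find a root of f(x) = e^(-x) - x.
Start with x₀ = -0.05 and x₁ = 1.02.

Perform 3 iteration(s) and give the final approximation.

f(x) = e^(-x) - x
x₀ = -0.05, x₁ = 1.02

Secant formula: x_{n+1} = x_n - f(x_n)(x_n - x_{n-1})/(f(x_n) - f(x_{n-1}))

Iteration 1:
  f(-0.050000) = 1.101271
  f(1.020000) = -0.659405
  x_2 = 1.020000 - (-0.659405)×(1.020000 - (-0.050000))/(-0.659405 - 1.101271)
       = 0.619266
Iteration 2:
  f(1.020000) = -0.659405
  f(0.619266) = -0.080926
  x_3 = 0.619266 - (-0.080926)×(0.619266 - 1.020000)/(-0.080926 - (-0.659405))
       = 0.563205
Iteration 3:
  f(0.619266) = -0.080926
  f(0.563205) = 0.006176
  x_4 = 0.563205 - 0.006176×(0.563205 - 0.619266)/(0.006176 - (-0.080926))
       = 0.567180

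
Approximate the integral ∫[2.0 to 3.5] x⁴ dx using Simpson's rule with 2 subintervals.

f(x) = x⁴
a = 2.0, b = 3.5, n = 2
h = (b - a)/n = 0.750000

Simpson's rule: (h/3)[f(x₀) + 4f(x₁) + 2f(x₂) + ... + f(xₙ)]

x_0 = 2.0000, f(x_0) = 16.000000, coefficient = 1
x_1 = 2.7500, f(x_1) = 57.191406, coefficient = 4
x_2 = 3.5000, f(x_2) = 150.062500, coefficient = 1

I ≈ (0.750000/3) × 394.828125 = 98.707031
Exact value: 98.643750
Error: 0.063281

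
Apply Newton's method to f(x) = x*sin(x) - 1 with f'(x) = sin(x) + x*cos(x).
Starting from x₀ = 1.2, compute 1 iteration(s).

f(x) = x*sin(x) - 1
f'(x) = sin(x) + x*cos(x)
x₀ = 1.2

Newton-Raphson formula: x_{n+1} = x_n - f(x_n)/f'(x_n)

Iteration 1:
  f(1.200000) = 0.118447
  f'(1.200000) = 1.366868
  x_1 = 1.200000 - 0.118447/1.366868 = 1.113344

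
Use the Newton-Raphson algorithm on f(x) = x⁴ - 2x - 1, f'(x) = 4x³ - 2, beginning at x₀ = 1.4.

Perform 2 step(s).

f(x) = x⁴ - 2x - 1
f'(x) = 4x³ - 2
x₀ = 1.4

Newton-Raphson formula: x_{n+1} = x_n - f(x_n)/f'(x_n)

Iteration 1:
  f(1.400000) = 0.041600
  f'(1.400000) = 8.976000
  x_1 = 1.400000 - 0.041600/8.976000 = 1.395365
Iteration 2:
  f(1.395365) = 0.000252
  f'(1.395365) = 8.867355
  x_2 = 1.395365 - 0.000252/8.867355 = 1.395337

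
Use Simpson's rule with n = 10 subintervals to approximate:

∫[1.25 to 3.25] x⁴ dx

f(x) = x⁴
a = 1.25, b = 3.25, n = 10
h = (b - a)/n = 0.200000

Simpson's rule: (h/3)[f(x₀) + 4f(x₁) + 2f(x₂) + ... + f(xₙ)]

x_0 = 1.2500, f(x_0) = 2.441406, coefficient = 1
x_1 = 1.4500, f(x_1) = 4.420506, coefficient = 4
x_2 = 1.6500, f(x_2) = 7.412006, coefficient = 2
x_3 = 1.8500, f(x_3) = 11.713506, coefficient = 4
x_4 = 2.0500, f(x_4) = 17.661006, coefficient = 2
x_5 = 2.2500, f(x_5) = 25.628906, coefficient = 4
x_6 = 2.4500, f(x_6) = 36.030006, coefficient = 2
x_7 = 2.6500, f(x_7) = 49.315506, coefficient = 4
x_8 = 2.8500, f(x_8) = 65.975006, coefficient = 2
x_9 = 3.0500, f(x_9) = 86.536506, coefficient = 4
x_10 = 3.2500, f(x_10) = 111.566406, coefficient = 1

I ≈ (0.200000/3) × 1078.623588 = 71.908239
Exact value: 71.907813
Error: 0.000427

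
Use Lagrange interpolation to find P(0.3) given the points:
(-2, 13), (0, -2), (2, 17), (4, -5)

Lagrange interpolation formula:
P(x) = Σ yᵢ × Lᵢ(x)
where Lᵢ(x) = Π_{j≠i} (x - xⱼ)/(xᵢ - xⱼ)

L_0(0.3) = (0.3 - 0)/(-2 - 0) × (0.3 - 2)/(-2 - 2) × (0.3 - 4)/(-2 - 4) = -0.039313
L_1(0.3) = (0.3 - (-2))/(0 - (-2)) × (0.3 - 2)/(0 - 2) × (0.3 - 4)/(0 - 4) = 0.904187
L_2(0.3) = (0.3 - (-2))/(2 - (-2)) × (0.3 - 0)/(2 - 0) × (0.3 - 4)/(2 - 4) = 0.159562
L_3(0.3) = (0.3 - (-2))/(4 - (-2)) × (0.3 - 0)/(4 - 0) × (0.3 - 2)/(4 - 2) = -0.024437

P(0.3) = 13×L_0(0.3) + (-2)×L_1(0.3) + 17×L_2(0.3) + (-5)×L_3(0.3)
P(0.3) = 0.515312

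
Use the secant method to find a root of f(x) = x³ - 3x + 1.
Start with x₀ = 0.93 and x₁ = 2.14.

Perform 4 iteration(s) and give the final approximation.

f(x) = x³ - 3x + 1
x₀ = 0.93, x₁ = 2.14

Secant formula: x_{n+1} = x_n - f(x_n)(x_n - x_{n-1})/(f(x_n) - f(x_{n-1}))

Iteration 1:
  f(0.930000) = -0.985643
  f(2.140000) = 4.380344
  x_2 = 2.140000 - 4.380344×(2.140000 - 0.930000)/(4.380344 - (-0.985643))
       = 1.152257
Iteration 2:
  f(2.140000) = 4.380344
  f(1.152257) = -0.926924
  x_3 = 1.152257 - (-0.926924)×(1.152257 - 2.140000)/(-0.926924 - 4.380344)
       = 1.324768
Iteration 3:
  f(1.152257) = -0.926924
  f(1.324768) = -0.649322
  x_4 = 1.324768 - (-0.649322)×(1.324768 - 1.152257)/(-0.649322 - (-0.926924))
       = 1.728279
Iteration 4:
  f(1.324768) = -0.649322
  f(1.728279) = 0.977446
  x_5 = 1.728279 - 0.977446×(1.728279 - 1.324768)/(0.977446 - (-0.649322))
       = 1.485829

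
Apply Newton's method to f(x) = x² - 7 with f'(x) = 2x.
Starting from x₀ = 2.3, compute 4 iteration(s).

f(x) = x² - 7
f'(x) = 2x
x₀ = 2.3

Newton-Raphson formula: x_{n+1} = x_n - f(x_n)/f'(x_n)

Iteration 1:
  f(2.300000) = -1.710000
  f'(2.300000) = 4.600000
  x_1 = 2.300000 - (-1.710000)/4.600000 = 2.671739
Iteration 2:
  f(2.671739) = 0.138190
  f'(2.671739) = 5.343478
  x_2 = 2.671739 - 0.138190/5.343478 = 2.645878
Iteration 3:
  f(2.645878) = 0.000669
  f'(2.645878) = 5.291755
  x_3 = 2.645878 - 0.000669/5.291755 = 2.645751
Iteration 4:
  f(2.645751) = 0.000000
  f'(2.645751) = 5.291503
  x_4 = 2.645751 - 0.000000/5.291503 = 2.645751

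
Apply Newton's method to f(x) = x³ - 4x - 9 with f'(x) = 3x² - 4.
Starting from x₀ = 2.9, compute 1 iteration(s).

f(x) = x³ - 4x - 9
f'(x) = 3x² - 4
x₀ = 2.9

Newton-Raphson formula: x_{n+1} = x_n - f(x_n)/f'(x_n)

Iteration 1:
  f(2.900000) = 3.789000
  f'(2.900000) = 21.230000
  x_1 = 2.900000 - 3.789000/21.230000 = 2.721526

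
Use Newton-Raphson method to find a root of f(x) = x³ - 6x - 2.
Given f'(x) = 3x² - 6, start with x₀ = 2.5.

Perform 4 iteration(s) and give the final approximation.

f(x) = x³ - 6x - 2
f'(x) = 3x² - 6
x₀ = 2.5

Newton-Raphson formula: x_{n+1} = x_n - f(x_n)/f'(x_n)

Iteration 1:
  f(2.500000) = -1.375000
  f'(2.500000) = 12.750000
  x_1 = 2.500000 - (-1.375000)/12.750000 = 2.607843
Iteration 2:
  f(2.607843) = 0.088480
  f'(2.607843) = 14.402537
  x_2 = 2.607843 - 0.088480/14.402537 = 2.601700
Iteration 3:
  f(2.601700) = 0.000295
  f'(2.601700) = 14.306525
  x_3 = 2.601700 - 0.000295/14.306525 = 2.601679
Iteration 4:
  f(2.601679) = 0.000000
  f'(2.601679) = 14.306203
  x_4 = 2.601679 - 0.000000/14.306203 = 2.601679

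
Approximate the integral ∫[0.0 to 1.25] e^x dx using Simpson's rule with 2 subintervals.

f(x) = e^x
a = 0.0, b = 1.25, n = 2
h = (b - a)/n = 0.625000

Simpson's rule: (h/3)[f(x₀) + 4f(x₁) + 2f(x₂) + ... + f(xₙ)]

x_0 = 0.0000, f(x_0) = 1.000000, coefficient = 1
x_1 = 0.6250, f(x_1) = 1.868246, coefficient = 4
x_2 = 1.2500, f(x_2) = 3.490343, coefficient = 1

I ≈ (0.625000/3) × 11.963327 = 2.492360
Exact value: 2.490343
Error: 0.002017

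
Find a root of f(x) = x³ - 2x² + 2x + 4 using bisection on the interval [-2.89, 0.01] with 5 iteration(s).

f(x) = x³ - 2x² + 2x + 4
Initial interval: [-2.89, 0.01]

Iteration 1:
  c_1 = (-2.890000 + 0.010000)/2 = -1.440000
  f(c_1) = f(-1.440000) = -6.013184
  f(a) × f(c) ≥ 0, new interval: [-1.440000, 0.010000]
Iteration 2:
  c_2 = (-1.440000 + 0.010000)/2 = -0.715000
  f(c_2) = f(-0.715000) = 1.182024
  f(a) × f(c) < 0, new interval: [-1.440000, -0.715000]
Iteration 3:
  c_3 = (-1.440000 + (-0.715000))/2 = -1.077500
  f(c_3) = f(-1.077500) = -1.727997
  f(a) × f(c) ≥ 0, new interval: [-1.077500, -0.715000]
Iteration 4:
  c_4 = (-1.077500 + (-0.715000))/2 = -0.896250
  f(c_4) = f(-0.896250) = -0.118954
  f(a) × f(c) ≥ 0, new interval: [-0.896250, -0.715000]
Iteration 5:
  c_5 = (-0.896250 + (-0.715000))/2 = -0.805625
  f(c_5) = f(-0.805625) = 0.567811
  f(a) × f(c) < 0, new interval: [-0.896250, -0.805625]

After 5 iteration(s), the approximation is c_5 = -0.805625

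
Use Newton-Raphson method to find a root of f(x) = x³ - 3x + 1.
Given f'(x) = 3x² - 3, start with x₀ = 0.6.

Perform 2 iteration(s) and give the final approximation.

f(x) = x³ - 3x + 1
f'(x) = 3x² - 3
x₀ = 0.6

Newton-Raphson formula: x_{n+1} = x_n - f(x_n)/f'(x_n)

Iteration 1:
  f(0.600000) = -0.584000
  f'(0.600000) = -1.920000
  x_1 = 0.600000 - (-0.584000)/(-1.920000) = 0.295833
Iteration 2:
  f(0.295833) = 0.138391
  f'(0.295833) = -2.737448
  x_2 = 0.295833 - 0.138391/(-2.737448) = 0.346388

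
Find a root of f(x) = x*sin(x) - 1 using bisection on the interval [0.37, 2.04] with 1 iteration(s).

f(x) = x*sin(x) - 1
Initial interval: [0.37, 2.04]

Iteration 1:
  c_1 = (0.370000 + 2.040000)/2 = 1.205000
  f(c_1) = f(1.205000) = 0.125276
  f(a) × f(c) < 0, new interval: [0.370000, 1.205000]

After 1 iteration(s), the approximation is c_1 = 1.205000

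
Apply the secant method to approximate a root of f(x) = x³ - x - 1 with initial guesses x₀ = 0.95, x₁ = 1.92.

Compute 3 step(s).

f(x) = x³ - x - 1
x₀ = 0.95, x₁ = 1.92

Secant formula: x_{n+1} = x_n - f(x_n)(x_n - x_{n-1})/(f(x_n) - f(x_{n-1}))

Iteration 1:
  f(0.950000) = -1.092625
  f(1.920000) = 4.157888
  x_2 = 1.920000 - 4.157888×(1.920000 - 0.950000)/(4.157888 - (-1.092625))
       = 1.151856
Iteration 2:
  f(1.920000) = 4.157888
  f(1.151856) = -0.623606
  x_3 = 1.151856 - (-0.623606)×(1.151856 - 1.920000)/(-0.623606 - 4.157888)
       = 1.252038
Iteration 3:
  f(1.151856) = -0.623606
  f(1.252038) = -0.289345
  x_4 = 1.252038 - (-0.289345)×(1.252038 - 1.151856)/(-0.289345 - (-0.623606))
       = 1.338758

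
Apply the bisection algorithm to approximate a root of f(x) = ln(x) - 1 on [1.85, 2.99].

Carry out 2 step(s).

f(x) = ln(x) - 1
Initial interval: [1.85, 2.99]

Iteration 1:
  c_1 = (1.850000 + 2.990000)/2 = 2.420000
  f(c_1) = f(2.420000) = -0.116232
  f(a) × f(c) ≥ 0, new interval: [2.420000, 2.990000]
Iteration 2:
  c_2 = (2.420000 + 2.990000)/2 = 2.705000
  f(c_2) = f(2.705000) = -0.004898
  f(a) × f(c) ≥ 0, new interval: [2.705000, 2.990000]

After 2 iteration(s), the approximation is c_2 = 2.705000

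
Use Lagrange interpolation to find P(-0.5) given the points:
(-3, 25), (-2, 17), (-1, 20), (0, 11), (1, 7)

Lagrange interpolation formula:
P(x) = Σ yᵢ × Lᵢ(x)
where Lᵢ(x) = Π_{j≠i} (x - xⱼ)/(xᵢ - xⱼ)

L_0(-0.5) = (-0.5 - (-2))/(-3 - (-2)) × (-0.5 - (-1))/(-3 - (-1)) × (-0.5 - 0)/(-3 - 0) × (-0.5 - 1)/(-3 - 1) = 0.023438
L_1(-0.5) = (-0.5 - (-3))/(-2 - (-3)) × (-0.5 - (-1))/(-2 - (-1)) × (-0.5 - 0)/(-2 - 0) × (-0.5 - 1)/(-2 - 1) = -0.156250
L_2(-0.5) = (-0.5 - (-3))/(-1 - (-3)) × (-0.5 - (-2))/(-1 - (-2)) × (-0.5 - 0)/(-1 - 0) × (-0.5 - 1)/(-1 - 1) = 0.703125
L_3(-0.5) = (-0.5 - (-3))/(0 - (-3)) × (-0.5 - (-2))/(0 - (-2)) × (-0.5 - (-1))/(0 - (-1)) × (-0.5 - 1)/(0 - 1) = 0.468750
L_4(-0.5) = (-0.5 - (-3))/(1 - (-3)) × (-0.5 - (-2))/(1 - (-2)) × (-0.5 - (-1))/(1 - (-1)) × (-0.5 - 0)/(1 - 0) = -0.039062

P(-0.5) = 25×L_0(-0.5) + 17×L_1(-0.5) + 20×L_2(-0.5) + 11×L_3(-0.5) + 7×L_4(-0.5)
P(-0.5) = 16.875000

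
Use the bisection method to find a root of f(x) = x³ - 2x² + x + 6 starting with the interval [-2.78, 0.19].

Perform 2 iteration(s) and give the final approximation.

f(x) = x³ - 2x² + x + 6
Initial interval: [-2.78, 0.19]

Iteration 1:
  c_1 = (-2.780000 + 0.190000)/2 = -1.295000
  f(c_1) = f(-1.295000) = -0.820797
  f(a) × f(c) ≥ 0, new interval: [-1.295000, 0.190000]
Iteration 2:
  c_2 = (-1.295000 + 0.190000)/2 = -0.552500
  f(c_2) = f(-0.552500) = 4.668333
  f(a) × f(c) < 0, new interval: [-1.295000, -0.552500]

After 2 iteration(s), the approximation is c_2 = -0.552500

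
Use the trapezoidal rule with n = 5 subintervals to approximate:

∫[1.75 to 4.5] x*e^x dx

f(x) = x*e^x
a = 1.75, b = 4.5, n = 5
h = (b - a)/n = 0.550000

Trapezoidal rule: (h/2)[f(x₀) + 2f(x₁) + 2f(x₂) + ... + f(xₙ)]

x_0 = 1.7500, f(x_0) = 10.070555, coefficient = 1
x_1 = 2.3000, f(x_1) = 22.940620, coefficient = 2
x_2 = 2.8500, f(x_2) = 49.270178, coefficient = 2
x_3 = 3.4000, f(x_3) = 101.877940, coefficient = 2
x_4 = 3.9500, f(x_4) = 205.144699, coefficient = 2
x_5 = 4.5000, f(x_5) = 405.077091, coefficient = 1

I ≈ (0.550000/2) × 1173.614520 = 322.743993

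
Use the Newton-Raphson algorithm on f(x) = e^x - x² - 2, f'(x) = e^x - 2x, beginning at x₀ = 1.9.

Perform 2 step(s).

f(x) = e^x - x² - 2
f'(x) = e^x - 2x
x₀ = 1.9

Newton-Raphson formula: x_{n+1} = x_n - f(x_n)/f'(x_n)

Iteration 1:
  f(1.900000) = 1.075894
  f'(1.900000) = 2.885894
  x_1 = 1.900000 - 1.075894/2.885894 = 1.527189
Iteration 2:
  f(1.527189) = 0.272906
  f'(1.527189) = 1.550834
  x_2 = 1.527189 - 0.272906/1.550834 = 1.351215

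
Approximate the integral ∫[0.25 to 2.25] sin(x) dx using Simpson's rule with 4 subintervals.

f(x) = sin(x)
a = 0.25, b = 2.25, n = 4
h = (b - a)/n = 0.500000

Simpson's rule: (h/3)[f(x₀) + 4f(x₁) + 2f(x₂) + ... + f(xₙ)]

x_0 = 0.2500, f(x_0) = 0.247404, coefficient = 1
x_1 = 0.7500, f(x_1) = 0.681639, coefficient = 4
x_2 = 1.2500, f(x_2) = 0.948985, coefficient = 2
x_3 = 1.7500, f(x_3) = 0.983986, coefficient = 4
x_4 = 2.2500, f(x_4) = 0.778073, coefficient = 1

I ≈ (0.500000/3) × 9.585945 = 1.597658
Exact value: 1.597086
Error: 0.000571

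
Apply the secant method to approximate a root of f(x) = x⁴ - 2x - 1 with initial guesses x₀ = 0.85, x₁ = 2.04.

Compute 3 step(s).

f(x) = x⁴ - 2x - 1
x₀ = 0.85, x₁ = 2.04

Secant formula: x_{n+1} = x_n - f(x_n)(x_n - x_{n-1})/(f(x_n) - f(x_{n-1}))

Iteration 1:
  f(0.850000) = -2.177994
  f(2.040000) = 12.238915
  x_2 = 2.040000 - 12.238915×(2.040000 - 0.850000)/(12.238915 - (-2.177994))
       = 1.029776
Iteration 2:
  f(2.040000) = 12.238915
  f(1.029776) = -1.935022
  x_3 = 1.029776 - (-1.935022)×(1.029776 - 2.040000)/(-1.935022 - 12.238915)
       = 1.167691
Iteration 3:
  f(1.029776) = -1.935022
  f(1.167691) = -1.476242
  x_4 = 1.167691 - (-1.476242)×(1.167691 - 1.029776)/(-1.476242 - (-1.935022))
       = 1.611469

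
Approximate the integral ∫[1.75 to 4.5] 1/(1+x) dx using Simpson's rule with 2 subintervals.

f(x) = 1/(1+x)
a = 1.75, b = 4.5, n = 2
h = (b - a)/n = 1.375000

Simpson's rule: (h/3)[f(x₀) + 4f(x₁) + 2f(x₂) + ... + f(xₙ)]

x_0 = 1.7500, f(x_0) = 0.363636, coefficient = 1
x_1 = 3.1250, f(x_1) = 0.242424, coefficient = 4
x_2 = 4.5000, f(x_2) = 0.181818, coefficient = 1

I ≈ (1.375000/3) × 1.515152 = 0.694444
Exact value: 0.693147
Error: 0.001297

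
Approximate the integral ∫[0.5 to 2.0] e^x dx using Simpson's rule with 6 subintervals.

f(x) = e^x
a = 0.5, b = 2.0, n = 6
h = (b - a)/n = 0.250000

Simpson's rule: (h/3)[f(x₀) + 4f(x₁) + 2f(x₂) + ... + f(xₙ)]

x_0 = 0.5000, f(x_0) = 1.648721, coefficient = 1
x_1 = 0.7500, f(x_1) = 2.117000, coefficient = 4
x_2 = 1.0000, f(x_2) = 2.718282, coefficient = 2
x_3 = 1.2500, f(x_3) = 3.490343, coefficient = 4
x_4 = 1.5000, f(x_4) = 4.481689, coefficient = 2
x_5 = 1.7500, f(x_5) = 5.754603, coefficient = 4
x_6 = 2.0000, f(x_6) = 7.389056, coefficient = 1

I ≈ (0.250000/3) × 68.885502 = 5.740458
Exact value: 5.740335
Error: 0.000124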